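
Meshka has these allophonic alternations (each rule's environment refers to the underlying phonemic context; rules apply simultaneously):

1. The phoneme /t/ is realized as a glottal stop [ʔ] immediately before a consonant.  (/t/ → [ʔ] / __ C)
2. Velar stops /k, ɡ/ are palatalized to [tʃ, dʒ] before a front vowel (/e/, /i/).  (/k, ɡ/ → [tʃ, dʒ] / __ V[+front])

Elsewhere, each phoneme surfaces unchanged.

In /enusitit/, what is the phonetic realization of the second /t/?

[t]

/t/ (word-final): rule 1 targets it, but not immediately before a consonant → unchanged [t].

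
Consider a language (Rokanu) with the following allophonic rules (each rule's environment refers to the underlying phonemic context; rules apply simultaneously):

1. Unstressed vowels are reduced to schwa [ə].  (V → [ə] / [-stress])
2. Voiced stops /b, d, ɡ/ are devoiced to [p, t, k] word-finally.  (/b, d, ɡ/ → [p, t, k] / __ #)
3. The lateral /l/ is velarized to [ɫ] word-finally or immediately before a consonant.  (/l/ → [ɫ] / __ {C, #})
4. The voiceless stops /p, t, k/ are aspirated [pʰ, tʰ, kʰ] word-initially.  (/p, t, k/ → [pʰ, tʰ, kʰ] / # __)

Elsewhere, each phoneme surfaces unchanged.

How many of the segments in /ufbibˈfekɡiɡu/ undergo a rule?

Segments that undergo a rule: /u/ → [ə] (rule 1); /i/ → [ə] (rule 1); /i/ → [ə] (rule 1); /u/ → [ə] (rule 1).
All other segments surface unchanged.

4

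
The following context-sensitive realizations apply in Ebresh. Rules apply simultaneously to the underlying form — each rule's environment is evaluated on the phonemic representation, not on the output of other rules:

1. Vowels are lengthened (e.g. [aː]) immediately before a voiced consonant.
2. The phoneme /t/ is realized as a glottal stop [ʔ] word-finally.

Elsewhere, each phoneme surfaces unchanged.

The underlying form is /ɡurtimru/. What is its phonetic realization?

[ɡuːrtiːmru]

/ɡ/ stays [ɡ].
Rule 1 applies to /u/ (between /ɡ/ and /r/: before a voiced consonant) → [uː].
/r/ (between /u/ and /t/): no rule targets it → [r].
/t/ (between /r/ and /i/) fails the environment for rule 2, so it stays [t].
/i/ (between /t/ and /m/): before a voiced consonant, so rule 1 applies → [iː].
/m/ stays [m].
/r/ (between /m/ and /u/) is unaffected → [r].
/u/ (word-final): rule 1 targets it, but not before a voiced consonant → unchanged [u].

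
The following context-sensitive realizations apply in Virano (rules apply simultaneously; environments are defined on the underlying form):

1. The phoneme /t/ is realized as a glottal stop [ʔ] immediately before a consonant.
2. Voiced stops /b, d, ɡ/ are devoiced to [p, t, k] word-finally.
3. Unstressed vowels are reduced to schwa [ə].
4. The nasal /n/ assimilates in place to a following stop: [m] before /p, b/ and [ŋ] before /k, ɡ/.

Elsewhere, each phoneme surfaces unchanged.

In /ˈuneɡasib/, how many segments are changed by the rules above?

Segments that undergo a rule: /e/ → [ə] (rule 3); /a/ → [ə] (rule 3); /i/ → [ə] (rule 3); /b/ → [p] (rule 2).
All other segments surface unchanged.

4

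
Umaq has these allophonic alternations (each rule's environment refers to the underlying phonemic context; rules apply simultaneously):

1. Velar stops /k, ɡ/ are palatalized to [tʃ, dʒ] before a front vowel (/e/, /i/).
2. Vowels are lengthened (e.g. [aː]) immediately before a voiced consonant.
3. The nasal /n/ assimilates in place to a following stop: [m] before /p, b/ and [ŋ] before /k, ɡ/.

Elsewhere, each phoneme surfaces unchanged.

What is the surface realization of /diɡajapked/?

/i/ meets the environment for rule 2 (before a voiced consonant) → [iː].
/ɡ/ (between /i/ and /a/) is in the target of rule 1 but the environment (before a front vowel) is not met → [ɡ].
Rule 2 applies to /a/ (between /ɡ/ and /j/: before a voiced consonant) → [aː].
/a/ (between /j/ and /p/): rule 2 targets it, but not before a voiced consonant → unchanged [a].
Rule 1 applies to /k/ (between /p/ and /e/: before a front vowel) → [tʃ].
/e/ (between /k/ and /d/): before a voiced consonant, so rule 2 applies → [eː].

[diːɡaːjaptʃeːd]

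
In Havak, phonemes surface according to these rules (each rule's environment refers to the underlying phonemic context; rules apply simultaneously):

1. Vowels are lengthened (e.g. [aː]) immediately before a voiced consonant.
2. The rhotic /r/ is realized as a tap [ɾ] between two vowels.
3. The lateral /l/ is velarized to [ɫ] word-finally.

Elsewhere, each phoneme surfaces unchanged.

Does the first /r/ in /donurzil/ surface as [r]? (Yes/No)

Yes

/r/ (between /u/ and /z/): rule 2 targets it, but not between two vowels → unchanged [r].
The actual realization is [r], which matches [r].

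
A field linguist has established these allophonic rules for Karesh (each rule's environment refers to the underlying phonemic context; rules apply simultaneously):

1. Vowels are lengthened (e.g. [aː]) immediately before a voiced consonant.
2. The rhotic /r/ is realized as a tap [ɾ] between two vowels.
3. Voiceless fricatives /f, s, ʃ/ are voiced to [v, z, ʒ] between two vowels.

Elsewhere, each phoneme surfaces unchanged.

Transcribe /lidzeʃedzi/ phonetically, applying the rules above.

[liːdzeʒeːdzi]

/l/ (word-initial) is unaffected → [l].
/i/ (between /l/ and /d/) occurs before a voiced consonant → [iː] by rule 1.
/d/ (between /i/ and /z/) is unaffected → [d].
/z/ — not in any rule's target class → [z].
/e/ — between /z/ and /ʃ/; rule 1 does not apply here → [e].
/ʃ/ meets the environment for rule 3 (between two vowels) → [ʒ].
Rule 1 applies to /e/ (between /ʃ/ and /d/: before a voiced consonant) → [eː].
/d/ (between /e/ and /z/) is unaffected → [d].
/z/ (between /d/ and /i/): no rule targets it → [z].
/i/ (word-final) fails the environment for rule 1, so it stays [i].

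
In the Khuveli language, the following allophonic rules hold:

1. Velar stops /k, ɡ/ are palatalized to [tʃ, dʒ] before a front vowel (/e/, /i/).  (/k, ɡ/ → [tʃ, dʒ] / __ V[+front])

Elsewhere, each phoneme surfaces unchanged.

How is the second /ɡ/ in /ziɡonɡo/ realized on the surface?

[ɡ]

/ɡ/ (between /n/ and /o/) fails the environment for rule 1, so it stays [ɡ].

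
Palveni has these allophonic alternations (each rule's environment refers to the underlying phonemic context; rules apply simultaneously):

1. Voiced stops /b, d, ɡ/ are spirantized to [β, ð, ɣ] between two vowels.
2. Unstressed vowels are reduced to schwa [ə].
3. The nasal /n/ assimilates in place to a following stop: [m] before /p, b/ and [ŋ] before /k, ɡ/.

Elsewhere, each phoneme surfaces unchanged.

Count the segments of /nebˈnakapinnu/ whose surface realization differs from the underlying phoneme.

Segments that undergo a rule: /e/ → [ə] (rule 2); /a/ → [ə] (rule 2); /i/ → [ə] (rule 2); /u/ → [ə] (rule 2).
All other segments surface unchanged.

4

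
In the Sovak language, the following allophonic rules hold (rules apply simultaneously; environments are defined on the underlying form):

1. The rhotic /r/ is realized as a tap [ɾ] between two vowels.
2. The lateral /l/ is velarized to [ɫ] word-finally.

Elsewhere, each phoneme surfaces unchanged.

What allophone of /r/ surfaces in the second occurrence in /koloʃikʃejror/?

[r]

/r/ (word-final): rule 1 targets it, but not between two vowels → unchanged [r].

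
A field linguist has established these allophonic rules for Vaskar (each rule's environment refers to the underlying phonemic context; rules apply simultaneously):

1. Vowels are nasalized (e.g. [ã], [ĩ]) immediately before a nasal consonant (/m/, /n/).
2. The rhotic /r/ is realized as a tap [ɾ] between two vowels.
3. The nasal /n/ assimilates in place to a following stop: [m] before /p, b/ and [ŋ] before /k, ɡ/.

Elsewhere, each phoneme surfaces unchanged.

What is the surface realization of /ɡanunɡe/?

[ɡãnũŋɡe]

/ɡ/ (word-initial): no rule targets it → [ɡ].
/a/ meets the environment for rule 1 (before a nasal consonant) → [ã].
/n/ (between /a/ and /u/) fails the environment for rule 3, so it stays [n].
/u/ meets the environment for rule 1 (before a nasal consonant) → [ũ].
/n/ (between /u/ and /ɡ/): before a labial or velar stop, so rule 3 applies → [ŋ].
/ɡ/ (between /n/ and /e/) is unaffected → [ɡ].
/e/ (word-final) fails the environment for rule 1, so it stays [e].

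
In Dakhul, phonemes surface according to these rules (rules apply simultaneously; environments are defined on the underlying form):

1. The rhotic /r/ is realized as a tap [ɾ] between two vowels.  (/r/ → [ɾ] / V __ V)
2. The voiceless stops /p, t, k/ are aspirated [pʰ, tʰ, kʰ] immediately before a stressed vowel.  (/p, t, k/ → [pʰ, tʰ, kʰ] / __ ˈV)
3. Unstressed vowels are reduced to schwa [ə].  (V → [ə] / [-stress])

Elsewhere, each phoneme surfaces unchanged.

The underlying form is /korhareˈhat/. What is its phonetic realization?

/k/ — word-initial; rule 2 does not apply here → [k].
/o/ (between /k/ and /r/): in an unstressed syllable, so rule 3 applies → [ə].
/r/ — between /o/ and /h/; rule 1 does not apply here → [r].
/h/ stays [h].
/a/ — between /h/ and /r/, in an unstressed syllable — surfaces as [ə] (rule 3).
/r/ — between /a/ and /e/, between two vowels — surfaces as [ɾ] (rule 1).
/e/ meets the environment for rule 3 (in an unstressed syllable) → [ə].
/h/ (between /e/ and /a/) is unaffected → [h].
/a/ (between /h/ and /t/) fails the environment for rule 3, so it stays [a].
/t/ (word-final): rule 2 targets it, but not immediately before a stressed vowel → unchanged [t].

[kərhəɾəˈhat]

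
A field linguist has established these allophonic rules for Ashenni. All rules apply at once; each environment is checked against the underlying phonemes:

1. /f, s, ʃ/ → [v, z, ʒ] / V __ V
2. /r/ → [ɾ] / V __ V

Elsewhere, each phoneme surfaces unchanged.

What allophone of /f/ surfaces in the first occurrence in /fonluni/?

[f]

/f/ (word-initial) fails the environment for rule 1, so it stays [f].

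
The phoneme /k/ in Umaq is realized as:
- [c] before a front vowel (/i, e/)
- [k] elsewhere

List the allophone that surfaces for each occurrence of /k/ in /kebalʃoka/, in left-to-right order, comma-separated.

[c], [k]

Occurrence 1 (position 1): before a front vowel (/i, e/) → [c].
Occurrence 2 (position 8): no conditioning environment matches → elsewhere allophone [k].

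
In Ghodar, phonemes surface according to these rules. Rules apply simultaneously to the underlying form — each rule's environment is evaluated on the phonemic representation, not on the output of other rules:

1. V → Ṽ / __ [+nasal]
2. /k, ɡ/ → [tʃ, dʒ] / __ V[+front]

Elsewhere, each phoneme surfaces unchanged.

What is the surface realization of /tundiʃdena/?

/u/ meets the environment for rule 1 (before a nasal consonant) → [ũ].
/i/ — between /d/ and /ʃ/; rule 1 does not apply here → [i].
/e/ meets the environment for rule 1 (before a nasal consonant) → [ẽ].
/a/ (word-final) is in the target of rule 1 but the environment (before a nasal consonant) is not met → [a].

[tũndiʃdẽna]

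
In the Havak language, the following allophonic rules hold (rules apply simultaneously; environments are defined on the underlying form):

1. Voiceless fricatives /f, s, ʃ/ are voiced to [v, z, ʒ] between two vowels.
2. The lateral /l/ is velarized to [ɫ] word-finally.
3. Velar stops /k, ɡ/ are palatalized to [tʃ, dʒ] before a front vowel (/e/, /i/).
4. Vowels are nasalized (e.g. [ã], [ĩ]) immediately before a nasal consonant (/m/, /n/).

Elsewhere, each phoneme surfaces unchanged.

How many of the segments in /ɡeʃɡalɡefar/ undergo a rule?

Segments that undergo a rule: /ɡ/ → [dʒ] (rule 3); /ɡ/ → [dʒ] (rule 3); /f/ → [v] (rule 1).
All other segments surface unchanged.

3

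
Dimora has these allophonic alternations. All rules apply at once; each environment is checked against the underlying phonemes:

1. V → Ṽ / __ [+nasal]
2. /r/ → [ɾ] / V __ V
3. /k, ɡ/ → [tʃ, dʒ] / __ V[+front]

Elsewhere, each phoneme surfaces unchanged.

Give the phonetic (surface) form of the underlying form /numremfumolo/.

/n/ stays [n].
/u/ meets the environment for rule 1 (before a nasal consonant) → [ũ].
/m/ — not in any rule's target class → [m].
/r/ (between /m/ and /e/) fails the environment for rule 2, so it stays [r].
/e/ — between /r/ and /m/, before a nasal consonant — surfaces as [ẽ] (rule 1).
/m/ stays [m].
/f/ (between /m/ and /u/): no rule targets it → [f].
/u/ — between /f/ and /m/, before a nasal consonant — surfaces as [ũ] (rule 1).
/m/ — not in any rule's target class → [m].
/o/ (between /m/ and /l/): rule 1 targets it, but not before a nasal consonant → unchanged [o].
/l/ (between /o/ and /o/): no rule targets it → [l].
/o/ (word-final): rule 1 targets it, but not before a nasal consonant → unchanged [o].

[nũmrẽmfũmolo]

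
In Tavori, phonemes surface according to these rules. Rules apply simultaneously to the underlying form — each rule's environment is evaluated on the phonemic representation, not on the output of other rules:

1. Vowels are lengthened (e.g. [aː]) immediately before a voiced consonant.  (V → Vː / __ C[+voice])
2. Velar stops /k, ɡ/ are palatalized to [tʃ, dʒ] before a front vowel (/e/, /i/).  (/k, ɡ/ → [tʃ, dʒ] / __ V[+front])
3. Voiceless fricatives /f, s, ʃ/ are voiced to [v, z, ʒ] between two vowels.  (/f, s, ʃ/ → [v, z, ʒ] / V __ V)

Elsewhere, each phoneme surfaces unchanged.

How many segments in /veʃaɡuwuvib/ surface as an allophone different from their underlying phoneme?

5

Segments that undergo a rule: /ʃ/ → [ʒ] (rule 3); /a/ → [aː] (rule 1); /u/ → [uː] (rule 1); /u/ → [uː] (rule 1); /i/ → [iː] (rule 1).
All other segments surface unchanged.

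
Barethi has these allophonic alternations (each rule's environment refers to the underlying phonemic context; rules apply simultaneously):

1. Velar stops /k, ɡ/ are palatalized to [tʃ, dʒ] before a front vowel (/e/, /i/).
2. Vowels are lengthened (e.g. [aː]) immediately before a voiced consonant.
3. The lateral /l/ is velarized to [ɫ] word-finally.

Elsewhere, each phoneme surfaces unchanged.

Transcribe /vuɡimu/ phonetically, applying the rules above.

/v/ stays [v].
/u/ meets the environment for rule 2 (before a voiced consonant) → [uː].
/ɡ/ (between /u/ and /i/): before a front vowel, so rule 1 applies → [dʒ].
/i/ (between /ɡ/ and /m/) occurs before a voiced consonant → [iː] by rule 2.
/m/ stays [m].
/u/ (word-final): rule 2 targets it, but not before a voiced consonant → unchanged [u].

[vuːdʒiːmu]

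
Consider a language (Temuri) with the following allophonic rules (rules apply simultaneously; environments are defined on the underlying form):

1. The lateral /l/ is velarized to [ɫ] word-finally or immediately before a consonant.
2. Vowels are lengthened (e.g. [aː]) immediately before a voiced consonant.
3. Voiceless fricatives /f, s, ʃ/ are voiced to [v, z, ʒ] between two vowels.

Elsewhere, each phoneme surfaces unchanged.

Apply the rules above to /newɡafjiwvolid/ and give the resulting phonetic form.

[neːwɡafjiːwvoːliːd]

/n/ (word-initial): no rule targets it → [n].
/e/ (between /n/ and /w/) occurs before a voiced consonant → [eː] by rule 2.
/w/ (between /e/ and /ɡ/): no rule targets it → [w].
/ɡ/ stays [ɡ].
/a/ (between /ɡ/ and /f/) fails the environment for rule 2, so it stays [a].
/f/ — between /a/ and /j/; rule 3 does not apply here → [f].
/j/ (between /f/ and /i/): no rule targets it → [j].
/i/ — between /j/ and /w/, before a voiced consonant — surfaces as [iː] (rule 2).
/w/ — not in any rule's target class → [w].
/v/ — not in any rule's target class → [v].
/o/ (between /v/ and /l/): before a voiced consonant, so rule 2 applies → [oː].
/l/ (between /o/ and /i/) is in the target of rule 1 but the environment (word-finally or immediately before a consonant) is not met → [l].
/i/ meets the environment for rule 2 (before a voiced consonant) → [iː].
/d/ (word-final): no rule targets it → [d].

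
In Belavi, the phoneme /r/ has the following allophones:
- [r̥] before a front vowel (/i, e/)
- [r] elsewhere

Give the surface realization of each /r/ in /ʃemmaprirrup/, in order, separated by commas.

[r̥], [r], [r]

Occurrence 1 (position 7): before a front vowel (/i, e/) → [r̥].
Occurrence 2 (position 9): no conditioning environment matches → elsewhere allophone [r].
Occurrence 3 (position 10): no conditioning environment matches → elsewhere allophone [r].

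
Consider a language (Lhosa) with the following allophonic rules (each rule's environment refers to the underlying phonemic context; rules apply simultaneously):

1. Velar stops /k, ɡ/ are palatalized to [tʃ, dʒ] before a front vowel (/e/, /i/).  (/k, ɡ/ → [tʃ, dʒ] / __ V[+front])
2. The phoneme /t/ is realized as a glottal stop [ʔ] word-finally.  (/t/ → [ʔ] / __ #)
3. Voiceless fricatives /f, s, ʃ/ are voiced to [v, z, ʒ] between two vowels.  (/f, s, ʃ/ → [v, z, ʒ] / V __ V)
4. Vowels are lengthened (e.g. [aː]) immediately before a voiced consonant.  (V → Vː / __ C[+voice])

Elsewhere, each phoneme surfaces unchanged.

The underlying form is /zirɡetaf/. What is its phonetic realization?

[ziːrdʒetaf]

/z/ (word-initial) is unaffected → [z].
/i/ (between /z/ and /r/) occurs before a voiced consonant → [iː] by rule 4.
/r/ stays [r].
/ɡ/ (between /r/ and /e/) occurs before a front vowel → [dʒ] by rule 1.
/e/ — between /ɡ/ and /t/; rule 4 does not apply here → [e].
/t/ (between /e/ and /a/) fails the environment for rule 2, so it stays [t].
/a/ (between /t/ and /f/) fails the environment for rule 4, so it stays [a].
/f/ (word-final): rule 3 targets it, but not between two vowels → unchanged [f].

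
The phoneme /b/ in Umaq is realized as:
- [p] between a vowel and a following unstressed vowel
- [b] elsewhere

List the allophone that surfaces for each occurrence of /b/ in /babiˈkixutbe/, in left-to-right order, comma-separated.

[b], [p], [b]

Occurrence 1 (position 1): no conditioning environment matches → elsewhere allophone [b].
Occurrence 2 (position 3): between a vowel and a following unstressed vowel → [p].
Occurrence 3 (position 10): no conditioning environment matches → elsewhere allophone [b].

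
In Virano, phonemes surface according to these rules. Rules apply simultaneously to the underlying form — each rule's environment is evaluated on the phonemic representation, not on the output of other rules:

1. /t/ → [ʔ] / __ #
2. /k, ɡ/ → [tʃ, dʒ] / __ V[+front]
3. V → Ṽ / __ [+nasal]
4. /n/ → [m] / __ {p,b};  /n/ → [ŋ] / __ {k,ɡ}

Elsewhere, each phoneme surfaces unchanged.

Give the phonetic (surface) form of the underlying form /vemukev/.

[vẽmutʃev]

/v/ (word-initial): no rule targets it → [v].
/e/ meets the environment for rule 3 (before a nasal consonant) → [ẽ].
/m/ (between /e/ and /u/): no rule targets it → [m].
/u/ (between /m/ and /k/): rule 3 targets it, but not before a nasal consonant → unchanged [u].
/k/ (between /u/ and /e/) occurs before a front vowel → [tʃ] by rule 2.
/e/ (between /k/ and /v/) is in the target of rule 3 but the environment (before a nasal consonant) is not met → [e].
/v/ (word-final) is unaffected → [v].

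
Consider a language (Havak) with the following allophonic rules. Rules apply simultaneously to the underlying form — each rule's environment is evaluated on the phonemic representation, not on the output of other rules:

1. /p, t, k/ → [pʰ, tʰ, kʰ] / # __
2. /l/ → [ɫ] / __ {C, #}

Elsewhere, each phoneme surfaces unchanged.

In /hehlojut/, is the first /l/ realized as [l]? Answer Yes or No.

Yes

/l/ — between /h/ and /o/; rule 2 does not apply here → [l].
The actual realization is [l], which matches [l].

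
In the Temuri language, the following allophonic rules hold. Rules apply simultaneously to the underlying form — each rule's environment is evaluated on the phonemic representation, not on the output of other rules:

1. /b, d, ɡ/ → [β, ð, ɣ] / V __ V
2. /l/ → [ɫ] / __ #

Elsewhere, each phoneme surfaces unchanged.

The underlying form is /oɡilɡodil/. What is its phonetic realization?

[oɣilɡoðiɫ]

/ɡ/ (between /o/ and /i/): between two vowels, so rule 1 applies → [ɣ].
/l/ — between /i/ and /ɡ/; rule 2 does not apply here → [l].
/ɡ/ (between /l/ and /o/) fails the environment for rule 1, so it stays [ɡ].
/d/ meets the environment for rule 1 (between two vowels) → [ð].
Rule 2 applies to /l/ (word-final: word-finally) → [ɫ].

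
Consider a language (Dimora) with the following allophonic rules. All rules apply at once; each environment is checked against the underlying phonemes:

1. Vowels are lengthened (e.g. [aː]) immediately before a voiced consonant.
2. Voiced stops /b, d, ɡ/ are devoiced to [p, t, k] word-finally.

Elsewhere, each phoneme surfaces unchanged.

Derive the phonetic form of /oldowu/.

[oːldoːwu]

/o/ (word-initial) occurs before a voiced consonant → [oː] by rule 1.
/l/ (between /o/ and /d/) is unaffected → [l].
/d/ (between /l/ and /o/): rule 2 targets it, but not word-finally → unchanged [d].
/o/ (between /d/ and /w/): before a voiced consonant, so rule 1 applies → [oː].
/w/ (between /o/ and /u/): no rule targets it → [w].
/u/ (word-final) is in the target of rule 1 but the environment (before a voiced consonant) is not met → [u].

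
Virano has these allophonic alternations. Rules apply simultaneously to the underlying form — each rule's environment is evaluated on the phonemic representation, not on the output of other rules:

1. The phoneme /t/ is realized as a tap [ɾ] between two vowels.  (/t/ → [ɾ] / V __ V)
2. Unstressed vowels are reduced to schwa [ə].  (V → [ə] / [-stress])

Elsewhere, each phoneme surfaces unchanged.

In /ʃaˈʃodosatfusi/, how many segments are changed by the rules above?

5

Segments that undergo a rule: /a/ → [ə] (rule 2); /o/ → [ə] (rule 2); /a/ → [ə] (rule 2); /u/ → [ə] (rule 2); /i/ → [ə] (rule 2).
All other segments surface unchanged.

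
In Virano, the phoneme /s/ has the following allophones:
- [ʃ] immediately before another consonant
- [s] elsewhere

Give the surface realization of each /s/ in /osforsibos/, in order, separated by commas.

[ʃ], [s], [s]

Occurrence 1 (position 2): immediately before another consonant → [ʃ].
Occurrence 2 (position 6): no conditioning environment matches → elsewhere allophone [s].
Occurrence 3 (position 10): no conditioning environment matches → elsewhere allophone [s].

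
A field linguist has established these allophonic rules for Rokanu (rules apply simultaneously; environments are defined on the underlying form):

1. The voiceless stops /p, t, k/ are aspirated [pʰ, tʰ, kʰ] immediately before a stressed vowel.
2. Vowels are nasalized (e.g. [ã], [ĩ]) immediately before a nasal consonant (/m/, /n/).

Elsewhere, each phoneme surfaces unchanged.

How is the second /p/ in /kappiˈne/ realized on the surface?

[p]

/p/ (between /p/ and /i/) fails the environment for rule 1, so it stays [p].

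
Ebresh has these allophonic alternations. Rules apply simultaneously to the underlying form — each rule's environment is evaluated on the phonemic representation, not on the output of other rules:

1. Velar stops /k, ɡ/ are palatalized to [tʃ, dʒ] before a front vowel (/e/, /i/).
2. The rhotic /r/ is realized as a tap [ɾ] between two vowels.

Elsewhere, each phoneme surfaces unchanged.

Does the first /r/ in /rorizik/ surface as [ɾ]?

/r/ (word-initial) is in the target of rule 2 but the environment (between two vowels) is not met → [r].
The actual realization is [r], not [ɾ].

No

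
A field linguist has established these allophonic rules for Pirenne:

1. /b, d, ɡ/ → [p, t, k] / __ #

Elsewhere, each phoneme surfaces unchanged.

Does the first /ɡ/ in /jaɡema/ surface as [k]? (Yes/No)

No

/ɡ/ (between /a/ and /e/): rule 1 targets it, but not word-finally → unchanged [ɡ].
The actual realization is [ɡ], not [k].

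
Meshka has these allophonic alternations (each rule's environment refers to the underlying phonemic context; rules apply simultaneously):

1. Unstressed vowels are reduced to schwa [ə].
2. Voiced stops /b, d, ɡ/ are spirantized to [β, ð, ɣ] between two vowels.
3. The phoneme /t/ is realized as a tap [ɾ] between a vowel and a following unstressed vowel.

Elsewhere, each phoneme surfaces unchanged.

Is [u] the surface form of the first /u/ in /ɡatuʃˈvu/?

/u/ — between /t/ and /ʃ/, in an unstressed syllable — surfaces as [ə] (rule 1).
The actual realization is [ə], not [u].

No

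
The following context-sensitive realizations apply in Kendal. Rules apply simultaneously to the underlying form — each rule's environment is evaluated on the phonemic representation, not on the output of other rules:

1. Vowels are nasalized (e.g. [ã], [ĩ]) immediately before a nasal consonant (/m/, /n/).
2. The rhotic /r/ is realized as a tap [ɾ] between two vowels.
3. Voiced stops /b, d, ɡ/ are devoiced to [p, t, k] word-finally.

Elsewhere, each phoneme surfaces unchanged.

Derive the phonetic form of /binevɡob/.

[bĩnevɡop]

/b/ (word-initial): rule 3 targets it, but not word-finally → unchanged [b].
/i/ — between /b/ and /n/, before a nasal consonant — surfaces as [ĩ] (rule 1).
/n/ stays [n].
/e/ — between /n/ and /v/; rule 1 does not apply here → [e].
/v/ (between /e/ and /ɡ/) is unaffected → [v].
/ɡ/ — between /v/ and /o/; rule 3 does not apply here → [ɡ].
/o/ (between /ɡ/ and /b/) is in the target of rule 1 but the environment (before a nasal consonant) is not met → [o].
/b/ meets the environment for rule 3 (word-finally) → [p].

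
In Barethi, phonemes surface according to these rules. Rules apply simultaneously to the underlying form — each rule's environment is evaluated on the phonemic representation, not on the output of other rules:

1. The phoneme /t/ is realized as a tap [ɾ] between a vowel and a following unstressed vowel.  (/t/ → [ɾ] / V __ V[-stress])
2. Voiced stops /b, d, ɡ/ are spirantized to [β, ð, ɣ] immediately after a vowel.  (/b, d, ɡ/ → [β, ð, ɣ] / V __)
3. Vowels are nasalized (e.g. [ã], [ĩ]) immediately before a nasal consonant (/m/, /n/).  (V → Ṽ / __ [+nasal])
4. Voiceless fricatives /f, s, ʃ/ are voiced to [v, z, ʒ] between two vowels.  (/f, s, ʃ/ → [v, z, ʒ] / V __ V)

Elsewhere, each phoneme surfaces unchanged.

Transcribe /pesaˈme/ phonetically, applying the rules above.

/p/ (word-initial): no rule targets it → [p].
/e/ (between /p/ and /s/) is in the target of rule 3 but the environment (before a nasal consonant) is not met → [e].
Rule 4 applies to /s/ (between /e/ and /a/: between two vowels) → [z].
/a/ meets the environment for rule 3 (before a nasal consonant) → [ã].
/m/ stays [m].
/e/ — word-final; rule 3 does not apply here → [e].

[pezãˈme]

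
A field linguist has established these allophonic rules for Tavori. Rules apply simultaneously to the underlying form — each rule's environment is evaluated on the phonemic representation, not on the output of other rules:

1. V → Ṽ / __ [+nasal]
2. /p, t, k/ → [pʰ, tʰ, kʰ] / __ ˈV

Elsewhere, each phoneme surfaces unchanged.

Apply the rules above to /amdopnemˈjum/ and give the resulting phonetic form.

[ãmdopnẽmˈjũm]

/a/ meets the environment for rule 1 (before a nasal consonant) → [ã].
/m/ — not in any rule's target class → [m].
/d/ (between /m/ and /o/): no rule targets it → [d].
/o/ (between /d/ and /p/): rule 1 targets it, but not before a nasal consonant → unchanged [o].
/p/ (between /o/ and /n/): rule 2 targets it, but not immediately before a stressed vowel → unchanged [p].
/n/ (between /p/ and /e/) is unaffected → [n].
Rule 1 applies to /e/ (between /n/ and /m/: before a nasal consonant) → [ẽ].
/m/ stays [m].
/j/ (between /m/ and /u/) is unaffected → [j].
/u/ (between /j/ and /m/) occurs before a nasal consonant → [ũ] by rule 1.
/m/ (word-final): no rule targets it → [m].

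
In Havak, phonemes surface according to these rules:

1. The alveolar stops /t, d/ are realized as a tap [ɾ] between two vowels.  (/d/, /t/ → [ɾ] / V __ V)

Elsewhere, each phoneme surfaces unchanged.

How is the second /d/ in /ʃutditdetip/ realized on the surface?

/d/ (between /t/ and /e/) fails the environment for rule 1, so it stays [d].

[d]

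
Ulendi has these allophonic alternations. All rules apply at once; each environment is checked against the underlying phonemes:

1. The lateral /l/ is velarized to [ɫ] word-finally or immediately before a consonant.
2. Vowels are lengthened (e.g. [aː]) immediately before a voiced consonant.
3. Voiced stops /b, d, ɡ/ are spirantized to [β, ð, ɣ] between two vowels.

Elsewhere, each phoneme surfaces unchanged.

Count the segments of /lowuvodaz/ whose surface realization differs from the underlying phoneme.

5

Segments that undergo a rule: /o/ → [oː] (rule 2); /u/ → [uː] (rule 2); /o/ → [oː] (rule 2); /d/ → [ð] (rule 3); /a/ → [aː] (rule 2).
All other segments surface unchanged.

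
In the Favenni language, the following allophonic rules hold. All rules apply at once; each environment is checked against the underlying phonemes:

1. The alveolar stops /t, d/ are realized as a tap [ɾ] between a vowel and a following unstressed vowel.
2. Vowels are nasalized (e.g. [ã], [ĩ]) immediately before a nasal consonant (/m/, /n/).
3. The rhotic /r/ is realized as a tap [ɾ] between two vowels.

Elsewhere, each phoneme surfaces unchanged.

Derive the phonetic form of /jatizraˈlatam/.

/a/ — between /j/ and /t/; rule 2 does not apply here → [a].
/t/ — between /a/ and /i/, between a vowel and a following unstressed vowel — surfaces as [ɾ] (rule 1).
/i/ (between /t/ and /z/): rule 2 targets it, but not before a nasal consonant → unchanged [i].
/r/ (between /z/ and /a/): rule 3 targets it, but not between two vowels → unchanged [r].
/a/ (between /r/ and /l/): rule 2 targets it, but not before a nasal consonant → unchanged [a].
/a/ (between /l/ and /t/) fails the environment for rule 2, so it stays [a].
/t/ (between /a/ and /a/): between a vowel and a following unstressed vowel, so rule 1 applies → [ɾ].
Rule 2 applies to /a/ (between /t/ and /m/: before a nasal consonant) → [ã].

[jaɾizraˈlaɾãm]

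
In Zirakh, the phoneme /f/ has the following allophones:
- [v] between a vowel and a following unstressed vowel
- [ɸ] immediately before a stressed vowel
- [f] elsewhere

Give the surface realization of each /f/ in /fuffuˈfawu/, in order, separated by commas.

[f], [f], [f], [ɸ]

Occurrence 1 (position 1): no conditioning environment matches → elsewhere allophone [f].
Occurrence 2 (position 3): no conditioning environment matches → elsewhere allophone [f].
Occurrence 3 (position 4): no conditioning environment matches → elsewhere allophone [f].
Occurrence 4 (position 6): immediately before a stressed vowel → [ɸ].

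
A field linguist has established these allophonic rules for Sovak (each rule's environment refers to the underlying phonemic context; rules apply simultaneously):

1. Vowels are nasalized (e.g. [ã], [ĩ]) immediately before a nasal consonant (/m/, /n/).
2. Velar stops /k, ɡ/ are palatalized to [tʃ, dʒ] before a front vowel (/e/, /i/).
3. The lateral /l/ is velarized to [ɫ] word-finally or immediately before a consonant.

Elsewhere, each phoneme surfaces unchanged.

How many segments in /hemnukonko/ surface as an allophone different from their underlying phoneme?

2

Segments that undergo a rule: /e/ → [ẽ] (rule 1); /o/ → [õ] (rule 1).
All other segments surface unchanged.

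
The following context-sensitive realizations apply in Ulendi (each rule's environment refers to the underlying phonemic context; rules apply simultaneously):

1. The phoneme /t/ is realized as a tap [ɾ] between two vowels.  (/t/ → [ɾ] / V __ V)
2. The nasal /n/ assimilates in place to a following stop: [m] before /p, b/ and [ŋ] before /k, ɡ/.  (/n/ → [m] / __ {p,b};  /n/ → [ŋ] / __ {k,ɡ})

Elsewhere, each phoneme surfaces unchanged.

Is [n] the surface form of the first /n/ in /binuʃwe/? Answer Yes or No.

/n/ (between /i/ and /u/) fails the environment for rule 2, so it stays [n].
The actual realization is [n], which matches [n].

Yes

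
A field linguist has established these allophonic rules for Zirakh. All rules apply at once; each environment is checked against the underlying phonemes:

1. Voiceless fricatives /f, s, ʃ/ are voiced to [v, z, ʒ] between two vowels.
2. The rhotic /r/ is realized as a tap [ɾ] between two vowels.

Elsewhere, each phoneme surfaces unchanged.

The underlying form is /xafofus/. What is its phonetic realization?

[xavovus]

/f/ — between /a/ and /o/, between two vowels — surfaces as [v] (rule 1).
/f/ meets the environment for rule 1 (between two vowels) → [v].
/s/ — word-final; rule 1 does not apply here → [s].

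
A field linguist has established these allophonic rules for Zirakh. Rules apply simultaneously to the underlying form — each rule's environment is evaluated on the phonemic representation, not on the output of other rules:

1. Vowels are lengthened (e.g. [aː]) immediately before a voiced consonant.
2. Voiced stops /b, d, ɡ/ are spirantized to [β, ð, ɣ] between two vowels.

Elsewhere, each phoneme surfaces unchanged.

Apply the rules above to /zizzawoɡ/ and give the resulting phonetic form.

/z/ (word-initial) is unaffected → [z].
Rule 1 applies to /i/ (between /z/ and /z/: before a voiced consonant) → [iː].
/z/ (between /i/ and /z/): no rule targets it → [z].
/z/ stays [z].
/a/ (between /z/ and /w/): before a voiced consonant, so rule 1 applies → [aː].
/w/ (between /a/ and /o/): no rule targets it → [w].
/o/ — between /w/ and /ɡ/, before a voiced consonant — surfaces as [oː] (rule 1).
/ɡ/ (word-final): rule 2 targets it, but not between two vowels → unchanged [ɡ].

[ziːzzaːwoːɡ]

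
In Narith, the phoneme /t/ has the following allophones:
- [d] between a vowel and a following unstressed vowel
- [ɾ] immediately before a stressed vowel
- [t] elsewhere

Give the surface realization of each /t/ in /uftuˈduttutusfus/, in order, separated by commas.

Occurrence 1 (position 3): no conditioning environment matches → elsewhere allophone [t].
Occurrence 2 (position 7): no conditioning environment matches → elsewhere allophone [t].
Occurrence 3 (position 8): no conditioning environment matches → elsewhere allophone [t].
Occurrence 4 (position 10): between a vowel and a following unstressed vowel → [d].

[t], [t], [t], [d]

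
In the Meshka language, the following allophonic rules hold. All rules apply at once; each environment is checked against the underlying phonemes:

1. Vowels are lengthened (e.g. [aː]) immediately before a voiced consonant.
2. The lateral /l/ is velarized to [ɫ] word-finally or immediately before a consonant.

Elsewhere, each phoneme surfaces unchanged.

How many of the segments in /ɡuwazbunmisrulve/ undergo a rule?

Segments that undergo a rule: /u/ → [uː] (rule 1); /a/ → [aː] (rule 1); /u/ → [uː] (rule 1); /u/ → [uː] (rule 1); /l/ → [ɫ] (rule 2).
All other segments surface unchanged.

5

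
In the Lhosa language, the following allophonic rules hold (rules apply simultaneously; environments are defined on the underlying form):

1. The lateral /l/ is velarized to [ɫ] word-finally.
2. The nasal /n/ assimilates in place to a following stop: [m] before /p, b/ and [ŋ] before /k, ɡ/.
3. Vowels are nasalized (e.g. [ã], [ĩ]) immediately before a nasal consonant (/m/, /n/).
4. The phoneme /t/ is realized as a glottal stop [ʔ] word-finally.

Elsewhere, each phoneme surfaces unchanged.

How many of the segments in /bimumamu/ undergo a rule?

Segments that undergo a rule: /i/ → [ĩ] (rule 3); /u/ → [ũ] (rule 3); /a/ → [ã] (rule 3).
All other segments surface unchanged.

3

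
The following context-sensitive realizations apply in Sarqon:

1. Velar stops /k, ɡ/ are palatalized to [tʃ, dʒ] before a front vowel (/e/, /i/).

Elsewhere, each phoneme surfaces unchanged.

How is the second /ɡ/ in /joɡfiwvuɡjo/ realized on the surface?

[ɡ]

/ɡ/ (between /u/ and /j/) is in the target of rule 1 but the environment (before a front vowel) is not met → [ɡ].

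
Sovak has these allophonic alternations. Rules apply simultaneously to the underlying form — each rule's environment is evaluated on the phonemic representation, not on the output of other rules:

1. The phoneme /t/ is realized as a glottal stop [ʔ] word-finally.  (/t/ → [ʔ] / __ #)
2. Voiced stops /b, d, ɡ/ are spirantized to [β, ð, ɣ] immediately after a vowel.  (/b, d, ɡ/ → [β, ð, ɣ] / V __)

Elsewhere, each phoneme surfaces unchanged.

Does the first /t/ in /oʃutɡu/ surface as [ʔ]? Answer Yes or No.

No

/t/ (between /u/ and /ɡ/) fails the environment for rule 1, so it stays [t].
The actual realization is [t], not [ʔ].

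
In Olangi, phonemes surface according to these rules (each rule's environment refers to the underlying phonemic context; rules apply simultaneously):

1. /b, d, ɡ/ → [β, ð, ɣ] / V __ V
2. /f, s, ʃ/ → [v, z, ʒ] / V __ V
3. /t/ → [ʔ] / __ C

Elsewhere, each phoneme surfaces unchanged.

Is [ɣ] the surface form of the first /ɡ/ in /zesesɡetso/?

/ɡ/ (between /s/ and /e/) fails the environment for rule 1, so it stays [ɡ].
The actual realization is [ɡ], not [ɣ].

No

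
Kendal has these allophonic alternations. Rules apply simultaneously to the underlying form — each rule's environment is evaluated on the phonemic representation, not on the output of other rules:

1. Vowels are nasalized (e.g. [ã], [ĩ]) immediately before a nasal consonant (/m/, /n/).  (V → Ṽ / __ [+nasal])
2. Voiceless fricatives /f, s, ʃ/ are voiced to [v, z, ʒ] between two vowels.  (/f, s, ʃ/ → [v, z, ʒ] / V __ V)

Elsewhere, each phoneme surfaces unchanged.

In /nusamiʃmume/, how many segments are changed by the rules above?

3

Segments that undergo a rule: /s/ → [z] (rule 2); /a/ → [ã] (rule 1); /u/ → [ũ] (rule 1).
All other segments surface unchanged.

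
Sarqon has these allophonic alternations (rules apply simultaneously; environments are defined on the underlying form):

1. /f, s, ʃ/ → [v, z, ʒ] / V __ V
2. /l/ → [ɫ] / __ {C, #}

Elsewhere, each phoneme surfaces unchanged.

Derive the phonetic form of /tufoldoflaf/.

/t/ — not in any rule's target class → [t].
/u/ (between /t/ and /f/): no rule targets it → [u].
Rule 1 applies to /f/ (between /u/ and /o/: between two vowels) → [v].
/o/ (between /f/ and /l/): no rule targets it → [o].
/l/ meets the environment for rule 2 (word-finally or immediately before a consonant) → [ɫ].
/d/ (between /l/ and /o/): no rule targets it → [d].
/o/ stays [o].
/f/ (between /o/ and /l/) fails the environment for rule 1, so it stays [f].
/l/ (between /f/ and /a/) is in the target of rule 2 but the environment (word-finally or immediately before a consonant) is not met → [l].
/a/ stays [a].
/f/ — word-final; rule 1 does not apply here → [f].

[tuvoɫdoflaf]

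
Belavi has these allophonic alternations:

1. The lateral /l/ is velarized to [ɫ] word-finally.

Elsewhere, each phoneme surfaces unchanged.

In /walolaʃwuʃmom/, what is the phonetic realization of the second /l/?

/l/ (between /o/ and /a/) fails the environment for rule 1, so it stays [l].

[l]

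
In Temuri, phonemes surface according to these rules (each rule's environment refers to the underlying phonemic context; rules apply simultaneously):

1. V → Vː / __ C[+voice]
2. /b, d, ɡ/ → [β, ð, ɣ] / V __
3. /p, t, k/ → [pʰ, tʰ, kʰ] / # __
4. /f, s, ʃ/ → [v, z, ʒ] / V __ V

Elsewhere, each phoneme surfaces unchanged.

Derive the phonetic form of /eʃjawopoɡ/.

[eʃjaːwopoːɣ]

/e/ (word-initial) is in the target of rule 1 but the environment (before a voiced consonant) is not met → [e].
/ʃ/ (between /e/ and /j/) fails the environment for rule 4, so it stays [ʃ].
/j/ stays [j].
/a/ (between /j/ and /w/): before a voiced consonant, so rule 1 applies → [aː].
/w/ — not in any rule's target class → [w].
/o/ (between /w/ and /p/) fails the environment for rule 1, so it stays [o].
/p/ (between /o/ and /o/): rule 3 targets it, but not word-initially → unchanged [p].
/o/ — between /p/ and /ɡ/, before a voiced consonant — surfaces as [oː] (rule 1).
Rule 2 applies to /ɡ/ (word-final: immediately after a vowel) → [ɣ].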